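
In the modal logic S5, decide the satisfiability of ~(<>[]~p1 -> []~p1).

1. ~(<>[]~p1 -> []~p1), u
2. <>[]~p1, u
3. ~[]~p1, u
4. []~p1, v
5. ~p1, u
6. ~p1, v
7. p1, w
8. ~p1, w
Accessibility: uRu, uRv, uRw, vRu, vRv, vRw, wRu, wRv, wRw
Branch closes: p1 and ~p1 both at w.
(One branch shown.) All branches close.

Unsatisfiable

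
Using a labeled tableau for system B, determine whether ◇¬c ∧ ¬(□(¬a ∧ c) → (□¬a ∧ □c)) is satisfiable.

1. ◇¬c ∧ ¬(□(¬a ∧ c) → (□¬a ∧ □c)), u
2. ◇¬c, u
3. ¬(□(¬a ∧ c) → (□¬a ∧ □c)), u
4. □(¬a ∧ c), u
5. ¬(□¬a ∧ □c), u
6. ¬a ∧ c, u
7. ¬a, u
8. c, u
9. ¬□c, u
10. ¬c, v
11. ¬a ∧ c, v
12. ¬a, v
13. c, v
Accessibility: uRu, uRv, vRu, vRv
Branch closes: c and ¬c both at v.
(One branch shown.) All branches close.

Unsatisfiable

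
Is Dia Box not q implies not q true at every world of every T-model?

Not valid

Tableau for the negation not (Dia Box not q implies not q):
1. not (Dia Box not q implies not q), 0
2. Dia Box not q, 0   [neg-implies-rule on 1]
3. q, 0   [neg-implies-rule on 1]
4. Box not q, 1   [Dia-rule on 2: fresh world 1, 0R1]
5. not q, 1   [Box-rule on 4 via 1R1]
Accessibility: 0R0, 0R1, 1R1
The negation has an open branch (countermodel exists).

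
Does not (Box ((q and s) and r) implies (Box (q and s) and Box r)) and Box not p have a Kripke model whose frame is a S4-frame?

1. not (Box ((q and s) and r) implies (Box (q and s) and Box r)) and Box not p, 0
2. not (Box ((q and s) and r) implies (Box (q and s) and Box r)), 0
3. Box not p, 0
4. Box ((q and s) and r), 0
5. not (Box (q and s) and Box r), 0
6. not p, 0
7. (q and s) and r, 0
8. q and s, 0
9. r, 0
10. q, 0
11. s, 0
12. not Box (q and s), 0
13. not (q and s), 1
14. not p, 1
15. (q and s) and r, 1
16. q and s, 1
17. r, 1
18. q, 1
19. s, 1
20. not s, 1
Accessibility: 0R0, 0R1, 1R1
Branch closes: s and not s both at 1.
Every branch closes; the branch above is one of them.

No, unsatisfiable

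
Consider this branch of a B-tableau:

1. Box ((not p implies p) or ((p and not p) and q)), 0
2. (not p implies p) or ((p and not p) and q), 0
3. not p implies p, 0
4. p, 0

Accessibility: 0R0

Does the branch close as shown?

Not closed

No atom appears with both signs at the same world.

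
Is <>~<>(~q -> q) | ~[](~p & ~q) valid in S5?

Tableau for the negation ~(<>~<>(~q -> q) | ~[](~p & ~q)):
1. ~(<>~<>(~q -> q) | ~[](~p & ~q)), w0
2. ~<>~<>(~q -> q), w0   [~|-rule on 1]
3. [](~p & ~q), w0   [~|-rule on 1]
4. <>(~q -> q), w0   [~<>-rule on 2 via w0Rw0]
5. ~p & ~q, w0   [[]-rule on 3 via w0Rw0]
6. ~p, w0   [&-rule on 5]
7. ~q, w0   [&-rule on 5]
8. ~q -> q, w1   [<>-rule on 4: fresh world w1, w0Rw1]
9. <>(~q -> q), w1   [~<>-rule on 2 via w0Rw1]
10. ~p & ~q, w1   [[]-rule on 3 via w0Rw1]
11. ~p, w1   [&-rule on 10]
12. ~q, w1   [&-rule on 10]
13. q, w1   [->-rule on 8 (branches; this branch)]
Accessibility: w0Rw0, w0Rw1, w1Rw0, w1Rw1
Branch closes: q and ~q both at w1.
All branches of the negation close; one closing branch shown above.

Valid in S5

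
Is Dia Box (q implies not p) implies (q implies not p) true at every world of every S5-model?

Valid

Tableau for the negation not (Dia Box (q implies not p) implies (q implies not p)):
1. not (Dia Box (q implies not p) implies (q implies not p)), 0
2. Dia Box (q implies not p), 0
3. not (q implies not p), 0
4. q, 0
5. p, 0
6. Box (q implies not p), 1
7. q implies not p, 0
8. q implies not p, 1
9. not p, 0
Accessibility: 0R0, 0R1, 1R0, 1R1
Branch closes: p and not p both at 0.
Every branch of the negation's tableau closes; the branch above is one of them.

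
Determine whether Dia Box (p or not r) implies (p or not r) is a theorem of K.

Invalid (countermodel exists)

Tableau for the negation not (Dia Box (p or not r) implies (p or not r)):
1. not (Dia Box (p or not r) implies (p or not r)), w0
2. Dia Box (p or not r), w0
3. not (p or not r), w0
4. not p, w0
5. r, w0
6. Box (p or not r), w1
Accessibility: w0Rw1
The negation has an open branch (countermodel exists).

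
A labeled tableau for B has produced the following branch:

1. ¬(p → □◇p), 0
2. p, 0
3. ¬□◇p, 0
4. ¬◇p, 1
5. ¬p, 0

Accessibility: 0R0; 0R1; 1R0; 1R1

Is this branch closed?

Closed

Both p and ¬p appear at 0.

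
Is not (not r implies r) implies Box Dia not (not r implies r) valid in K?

Not valid

Tableau for the negation not (not (not r implies r) implies Box Dia not (not r implies r)):
1. not (not (not r implies r) implies Box Dia not (not r implies r)), w0
2. not (not r implies r), w0
3. not Box Dia not (not r implies r), w0
4. not r, w0
5. not Dia not (not r implies r), w1
Accessibility: w0Rw1
The negation has an open branch (countermodel exists).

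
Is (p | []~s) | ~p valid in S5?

Tableau for the negation ~((p | []~s) | ~p):
1. ~((p | []~s) | ~p), 0
2. ~(p | []~s), 0
3. p, 0
4. ~p, 0
5. ~[]~s, 0
Accessibility: 0R0
Branch closes: p and ~p both at 0.
Every branch of the negation's tableau closes; the branch above is one of them.

Yes, valid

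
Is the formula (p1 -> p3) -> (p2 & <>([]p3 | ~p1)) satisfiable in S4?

1. (p1 -> p3) -> (p2 & <>([]p3 | ~p1)), 0
2. p2 & <>([]p3 | ~p1), 0
3. p2, 0
4. <>([]p3 | ~p1), 0
5. []p3 | ~p1, 1
6. ~p1, 1
Accessibility: 0R0, 0R1, 1R1

Satisfiable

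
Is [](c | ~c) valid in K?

Yes, valid

Tableau for the negation ~[](c | ~c):
1. ~[](c | ~c), 0
2. ~(c | ~c), 1   [~[]-rule on 1: fresh world 1, 0R1]
3. ~c, 1   [~|-rule on 2]
4. c, 1   [~|-rule on 2]
Accessibility: 0R1
Branch closes: c and ~c both at 1.
Every branch of the negation's tableau closes; the branch above is one of them.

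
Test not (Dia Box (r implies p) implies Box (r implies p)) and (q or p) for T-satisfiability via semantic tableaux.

Satisfiable

1. not (Dia Box (r implies p) implies Box (r implies p)) and (q or p), 0
2. not (Dia Box (r implies p) implies Box (r implies p)), 0
3. q or p, 0
4. Dia Box (r implies p), 0
5. not Box (r implies p), 0
6. p, 0
7. Box (r implies p), 1
8. r implies p, 1
9. p, 1
10. not (r implies p), 2
11. r, 2
12. not p, 2
Accessibility: 0R0, 0R1, 0R2, 1R1, 2R2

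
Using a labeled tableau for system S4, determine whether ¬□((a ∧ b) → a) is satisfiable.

1. ¬□((a ∧ b) → a), 0
2. ¬((a ∧ b) → a), 1   [¬□-rule on 1: fresh world 1, 0R1]
3. a ∧ b, 1   [¬→-rule on 2]
4. ¬a, 1   [¬→-rule on 2]
5. a, 1   [∧-rule on 3]
6. b, 1   [∧-rule on 3]
Accessibility: 0R0, 0R1, 1R1
Branch closes: a and ¬a both at 1.
(One branch shown.) All branches close.

No, unsatisfiable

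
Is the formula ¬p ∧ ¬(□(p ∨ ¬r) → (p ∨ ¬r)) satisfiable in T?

Unsatisfiable

1. ¬p ∧ ¬(□(p ∨ ¬r) → (p ∨ ¬r)), 0
2. ¬p, 0
3. ¬(□(p ∨ ¬r) → (p ∨ ¬r)), 0
4. □(p ∨ ¬r), 0
5. ¬(p ∨ ¬r), 0
6. r, 0
7. p ∨ ¬r, 0
8. ¬r, 0
Accessibility: 0R0
Branch closes: r and ¬r both at 0.
Every branch closes; the branch above is one of them.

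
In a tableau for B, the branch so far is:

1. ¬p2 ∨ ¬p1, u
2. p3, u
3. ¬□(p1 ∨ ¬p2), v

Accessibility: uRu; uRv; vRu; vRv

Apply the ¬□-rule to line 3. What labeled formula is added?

a fresh world w with vRw, and ¬(p1 ∨ ¬p2) at w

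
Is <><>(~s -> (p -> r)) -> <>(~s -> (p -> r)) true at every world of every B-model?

Tableau for the negation ~(<><>(~s -> (p -> r)) -> <>(~s -> (p -> r))):
1. ~(<><>(~s -> (p -> r)) -> <>(~s -> (p -> r))), 0
2. <><>(~s -> (p -> r)), 0
3. ~<>(~s -> (p -> r)), 0
4. ~(~s -> (p -> r)), 0
5. ~s, 0
6. ~(p -> r), 0
7. p, 0
8. ~r, 0
9. <>(~s -> (p -> r)), 1
10. ~(~s -> (p -> r)), 1
11. ~s, 1
12. ~(p -> r), 1
13. p, 1
14. ~r, 1
15. ~s -> (p -> r), 2
16. p -> r, 2
17. r, 2
Accessibility: 0R0, 0R1, 1R0, 1R1, 1R2, 2R1, 2R2
The negation has an open branch (countermodel exists).

No, not valid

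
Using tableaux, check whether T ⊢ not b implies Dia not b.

Tableau for the negation not (not b implies Dia not b):
1. not (not b implies Dia not b), u
2. not b, u
3. not Dia not b, u
4. b, u
Accessibility: uRu
Branch closes: b and not b both at u.
All branches of the negation close; one closing branch shown above.

Valid in T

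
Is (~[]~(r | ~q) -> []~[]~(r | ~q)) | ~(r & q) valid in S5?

Tableau for the negation ~((~[]~(r | ~q) -> []~[]~(r | ~q)) | ~(r & q)):
1. ~((~[]~(r | ~q) -> []~[]~(r | ~q)) | ~(r & q)), 0
2. ~(~[]~(r | ~q) -> []~[]~(r | ~q)), 0
3. r & q, 0
4. ~[]~(r | ~q), 0
5. ~[]~[]~(r | ~q), 0
6. r, 0
7. q, 0
8. r | ~q, 1
9. ~q, 1
10. []~(r | ~q), 2
11. ~(r | ~q), 0
12. ~r, 0
Accessibility: 0R0, 0R1, 0R2, 1R0, 1R1, 1R2, 2R0, 2R1, 2R2
Branch closes: r and ~r both at 0.
Every branch of the negation's tableau closes; the branch above is one of them.

Yes, valid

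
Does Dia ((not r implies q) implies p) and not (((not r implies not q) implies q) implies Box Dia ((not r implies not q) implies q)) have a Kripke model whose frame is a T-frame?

Yes, satisfiable

1. Dia ((not r implies q) implies p) and not (((not r implies not q) implies q) implies Box Dia ((not r implies not q) implies q)), 0
2. Dia ((not r implies q) implies p), 0
3. not (((not r implies not q) implies q) implies Box Dia ((not r implies not q) implies q)), 0
4. (not r implies not q) implies q, 0
5. not Box Dia ((not r implies not q) implies q), 0
6. q, 0
7. (not r implies q) implies p, 1
8. p, 1
9. not Dia ((not r implies not q) implies q), 2
10. not ((not r implies not q) implies q), 2
11. not r implies not q, 2
12. not q, 2
Accessibility: 0R0, 0R1, 0R2, 1R1, 2R2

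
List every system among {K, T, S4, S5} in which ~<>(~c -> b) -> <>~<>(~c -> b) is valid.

T, S4, S5

K-tableau for the negation ~(~<>(~c -> b) -> <>~<>(~c -> b)):
1. ~(~<>(~c -> b) -> <>~<>(~c -> b)), 0
2. ~<>(~c -> b), 0
3. ~<>~<>(~c -> b), 0
Complete open branch: countermodel on a K-frame, so not valid in K.
T-tableau for the negation ~(~<>(~c -> b) -> <>~<>(~c -> b)):
1. ~(~<>(~c -> b) -> <>~<>(~c -> b)), 0
2. ~<>(~c -> b), 0
3. ~<>~<>(~c -> b), 0
4. ~(~c -> b), 0
5. ~c, 0
6. ~b, 0
7. <>(~c -> b), 0
8. ~c -> b, 1
9. ~(~c -> b), 1
10. ~c, 1
11. ~b, 1
12. <>(~c -> b), 1
13. b, 1
Accessibility: 0R0, 0R1, 1R1
Branch closes: b and ~b both at 1.
Every branch closes (one shown): valid in T, hence also in S4, S5 (every theorem of T is a theorem of S4 and S5).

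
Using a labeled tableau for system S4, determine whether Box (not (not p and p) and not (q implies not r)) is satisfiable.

Yes, satisfiable

1. Box (not (not p and p) and not (q implies not r)), w0
2. not (not p and p) and not (q implies not r), w0
3. not (not p and p), w0
4. not (q implies not r), w0
5. q, w0
6. r, w0
7. not p, w0
Accessibility: w0Rw0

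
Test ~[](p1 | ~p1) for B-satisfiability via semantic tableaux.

Unsatisfiable

1. ~[](p1 | ~p1), u
2. ~(p1 | ~p1), v   [~[]-rule on 1: fresh world v, uRv]
3. ~p1, v   [~|-rule on 2]
4. p1, v   [~|-rule on 2]
Accessibility: uRu, uRv, vRu, vRv
Branch closes: p1 and ~p1 both at v.
(One branch shown.) All branches close.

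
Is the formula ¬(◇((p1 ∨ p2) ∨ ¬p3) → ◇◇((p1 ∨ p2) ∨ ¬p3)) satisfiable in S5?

1. ¬(◇((p1 ∨ p2) ∨ ¬p3) → ◇◇((p1 ∨ p2) ∨ ¬p3)), 0
2. ◇((p1 ∨ p2) ∨ ¬p3), 0
3. ¬◇◇((p1 ∨ p2) ∨ ¬p3), 0
4. ¬◇((p1 ∨ p2) ∨ ¬p3), 0
5. ¬((p1 ∨ p2) ∨ ¬p3), 0
6. ¬(p1 ∨ p2), 0
7. p3, 0
8. ¬p1, 0
9. ¬p2, 0
10. (p1 ∨ p2) ∨ ¬p3, 1
11. ¬◇((p1 ∨ p2) ∨ ¬p3), 1
12. ¬((p1 ∨ p2) ∨ ¬p3), 1
13. ¬(p1 ∨ p2), 1
14. p3, 1
15. ¬p1, 1
16. ¬p2, 1
17. p1 ∨ p2, 1
18. p2, 1
Accessibility: 0R0, 0R1, 1R0, 1R1
Branch closes: p2 and ¬p2 both at 1.
All branches of the tableau close; one closing branch shown above.

Unsatisfiable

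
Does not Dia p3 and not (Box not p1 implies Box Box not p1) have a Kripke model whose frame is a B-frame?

1. not Dia p3 and not (Box not p1 implies Box Box not p1), 0
2. not Dia p3, 0
3. not (Box not p1 implies Box Box not p1), 0
4. Box not p1, 0
5. not Box Box not p1, 0
6. not p3, 0
7. not p1, 0
8. not Box not p1, 1
9. not p3, 1
10. not p1, 1
11. p1, 2
Accessibility: 0R0, 0R1, 1R0, 1R1, 1R2, 2R1, 2R2

Satisfiable (open branch found)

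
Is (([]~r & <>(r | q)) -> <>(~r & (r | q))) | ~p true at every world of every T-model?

Valid

Tableau for the negation ~((([]~r & <>(r | q)) -> <>(~r & (r | q))) | ~p):
1. ~((([]~r & <>(r | q)) -> <>(~r & (r | q))) | ~p), 0
2. ~(([]~r & <>(r | q)) -> <>(~r & (r | q))), 0
3. p, 0
4. []~r & <>(r | q), 0
5. ~<>(~r & (r | q)), 0
6. []~r, 0
7. <>(r | q), 0
8. ~(~r & (r | q)), 0
9. ~r, 0
10. ~(r | q), 0
11. ~q, 0
12. r | q, 1
13. ~(~r & (r | q)), 1
14. ~r, 1
15. q, 1
16. ~(r | q), 1
17. ~q, 1
Accessibility: 0R0, 0R1, 1R1
Branch closes: q and ~q both at 1.
All branches of the negation close; one closing branch shown above.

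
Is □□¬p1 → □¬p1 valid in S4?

Tableau for the negation ¬(□□¬p1 → □¬p1):
1. ¬(□□¬p1 → □¬p1), w0
2. □□¬p1, w0   [¬→-rule on 1]
3. ¬□¬p1, w0   [¬→-rule on 1]
4. □¬p1, w0   [□-rule on 2 via w0Rw0]
5. ¬p1, w0   [□-rule on 4 via w0Rw0]
6. p1, w1   [¬□-rule on 3: fresh world w1, w0Rw1]
7. □¬p1, w1   [□-rule on 2 via w0Rw1]
8. ¬p1, w1   [□-rule on 4 via w0Rw1]
Accessibility: w0Rw0, w0Rw1, w1Rw1
Branch closes: p1 and ¬p1 both at w1.
All branches of the negation close; one closing branch shown above.

Valid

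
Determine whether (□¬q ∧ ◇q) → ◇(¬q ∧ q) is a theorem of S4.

Valid in S4

Tableau for the negation ¬((□¬q ∧ ◇q) → ◇(¬q ∧ q)):
1. ¬((□¬q ∧ ◇q) → ◇(¬q ∧ q)), w0
2. □¬q ∧ ◇q, w0   [¬→-rule on 1]
3. ¬◇(¬q ∧ q), w0   [¬→-rule on 1]
4. □¬q, w0   [∧-rule on 2]
5. ◇q, w0   [∧-rule on 2]
6. ¬(¬q ∧ q), w0   [¬◇-rule on 3 via w0Rw0]
7. ¬q, w0   [□-rule on 4 via w0Rw0]
8. q, w1   [◇-rule on 5: fresh world w1, w0Rw1]
9. ¬(¬q ∧ q), w1   [¬◇-rule on 3 via w0Rw1]
10. ¬q, w1   [□-rule on 4 via w0Rw1]
Accessibility: w0Rw0, w0Rw1, w1Rw1
Branch closes: q and ¬q both at w1.
All branches of the negation close; one closing branch shown above.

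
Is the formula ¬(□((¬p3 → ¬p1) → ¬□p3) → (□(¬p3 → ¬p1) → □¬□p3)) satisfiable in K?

No, unsatisfiable

1. ¬(□((¬p3 → ¬p1) → ¬□p3) → (□(¬p3 → ¬p1) → □¬□p3)), u
2. □((¬p3 → ¬p1) → ¬□p3), u
3. ¬(□(¬p3 → ¬p1) → □¬□p3), u
4. □(¬p3 → ¬p1), u
5. ¬□¬□p3, u
6. □p3, v
7. (¬p3 → ¬p1) → ¬□p3, v
8. ¬p3 → ¬p1, v
9. ¬□p3, v
10. ¬p1, v
11. ¬p3, w
12. p3, w
Accessibility: uRv, vRw
Branch closes: p3 and ¬p3 both at w.
Every branch closes; the branch above is one of them.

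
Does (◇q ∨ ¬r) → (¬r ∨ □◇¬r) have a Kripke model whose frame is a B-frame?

Satisfiable

1. (◇q ∨ ¬r) → (¬r ∨ □◇¬r), u
2. ¬r ∨ □◇¬r, u
3. □◇¬r, u
4. ◇¬r, u
5. ¬r, v
6. ◇¬r, v
7. ¬r, w
Accessibility: uRu, uRv, vRu, vRv, vRw, wRv, wRw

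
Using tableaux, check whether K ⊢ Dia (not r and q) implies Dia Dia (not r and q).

No, not valid

Tableau for the negation not (Dia (not r and q) implies Dia Dia (not r and q)):
1. not (Dia (not r and q) implies Dia Dia (not r and q)), 0
2. Dia (not r and q), 0   [neg-implies-rule on 1]
3. not Dia Dia (not r and q), 0   [neg-implies-rule on 1]
4. not r and q, 1   [Dia-rule on 2: fresh world 1, 0R1]
5. not r, 1   [and-rule on 4]
6. q, 1   [and-rule on 4]
7. not Dia (not r and q), 1   [neg-Dia-rule on 3 via 0R1]
Accessibility: 0R1
The negation has an open branch (countermodel exists).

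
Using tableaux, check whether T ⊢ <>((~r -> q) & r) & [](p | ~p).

Tableau for the negation ~(<>((~r -> q) & r) & [](p | ~p)):
1. ~(<>((~r -> q) & r) & [](p | ~p)), 0
2. ~<>((~r -> q) & r), 0
3. ~((~r -> q) & r), 0
4. ~r, 0
Accessibility: 0R0
The negation has an open branch (countermodel exists).

No, not valid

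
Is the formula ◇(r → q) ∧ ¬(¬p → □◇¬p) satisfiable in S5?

1. ◇(r → q) ∧ ¬(¬p → □◇¬p), u
2. ◇(r → q), u
3. ¬(¬p → □◇¬p), u
4. ¬p, u
5. ¬□◇¬p, u
6. r → q, v
7. q, v
8. ¬◇¬p, w
9. p, u
Accessibility: uRu, uRv, uRw, vRu, vRv, vRw, wRu, wRv, wRw
Branch closes: p and ¬p both at u.
All branches of the tableau close; one closing branch shown above.

Unsatisfiable (every branch closes)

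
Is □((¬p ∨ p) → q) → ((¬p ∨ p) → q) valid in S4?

Tableau for the negation ¬(□((¬p ∨ p) → q) → ((¬p ∨ p) → q)):
1. ¬(□((¬p ∨ p) → q) → ((¬p ∨ p) → q)), 0
2. □((¬p ∨ p) → q), 0
3. ¬((¬p ∨ p) → q), 0
4. ¬p ∨ p, 0
5. ¬q, 0
6. (¬p ∨ p) → q, 0
7. p, 0
8. ¬(¬p ∨ p), 0
9. ¬p, 0
Accessibility: 0R0
Branch closes: p and ¬p both at 0.
Every branch of the negation's tableau closes; the branch above is one of them.

Yes, valid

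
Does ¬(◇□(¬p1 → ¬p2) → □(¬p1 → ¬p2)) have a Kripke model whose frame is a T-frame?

1. ¬(◇□(¬p1 → ¬p2) → □(¬p1 → ¬p2)), 0
2. ◇□(¬p1 → ¬p2), 0
3. ¬□(¬p1 → ¬p2), 0
4. □(¬p1 → ¬p2), 1
5. ¬p1 → ¬p2, 1
6. ¬p2, 1
7. ¬(¬p1 → ¬p2), 2
8. ¬p1, 2
9. p2, 2
Accessibility: 0R0, 0R1, 0R2, 1R1, 2R2

Satisfiable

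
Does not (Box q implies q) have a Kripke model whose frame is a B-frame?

1. not (Box q implies q), w0
2. Box q, w0
3. not q, w0
4. q, w0
Accessibility: w0Rw0
Branch closes: q and not q both at w0.
Every branch closes; the branch above is one of them.

Unsatisfiable (every branch closes)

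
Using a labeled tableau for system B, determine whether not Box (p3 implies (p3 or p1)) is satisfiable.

1. not Box (p3 implies (p3 or p1)), w0
2. not (p3 implies (p3 or p1)), w1
3. p3, w1
4. not (p3 or p1), w1
5. not p3, w1
6. not p1, w1
Accessibility: w0Rw0, w0Rw1, w1Rw0, w1Rw1
Branch closes: p3 and not p3 both at w1.
(One branch shown.) All branches close.

Unsatisfiable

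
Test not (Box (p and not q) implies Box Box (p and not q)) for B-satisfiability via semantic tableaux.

Yes, satisfiable

1. not (Box (p and not q) implies Box Box (p and not q)), 0
2. Box (p and not q), 0
3. not Box Box (p and not q), 0
4. p and not q, 0
5. p, 0
6. not q, 0
7. not Box (p and not q), 1
8. p and not q, 1
9. p, 1
10. not q, 1
11. not (p and not q), 2
12. q, 2
Accessibility: 0R0, 0R1, 1R0, 1R1, 1R2, 2R1, 2R2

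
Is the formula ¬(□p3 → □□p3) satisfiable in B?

1. ¬(□p3 → □□p3), u
2. □p3, u
3. ¬□□p3, u
4. p3, u
5. ¬□p3, v
6. p3, v
7. ¬p3, w
Accessibility: uRu, uRv, vRu, vRv, vRw, wRv, wRw

Satisfiable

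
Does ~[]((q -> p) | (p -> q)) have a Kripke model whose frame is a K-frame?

Unsatisfiable (every branch closes)

1. ~[]((q -> p) | (p -> q)), u
2. ~((q -> p) | (p -> q)), v
3. ~(q -> p), v
4. ~(p -> q), v
5. q, v
6. ~p, v
7. p, v
8. ~q, v
Accessibility: uRv
Branch closes: p and ~p both at v.
(One branch shown.) All branches close.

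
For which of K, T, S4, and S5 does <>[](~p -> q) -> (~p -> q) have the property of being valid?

S4-tableau for the negation ~(<>[](~p -> q) -> (~p -> q)):
1. ~(<>[](~p -> q) -> (~p -> q)), u
2. <>[](~p -> q), u   [~->-rule on 1]
3. ~(~p -> q), u   [~->-rule on 1]
4. ~p, u   [~->-rule on 3]
5. ~q, u   [~->-rule on 3]
6. [](~p -> q), v   [<>-rule on 2: fresh world v, uRv]
7. ~p -> q, v   [[]-rule on 6 via vRv]
8. q, v   [->-rule on 7 (branches; this branch)]
Accessibility: uRu, uRv, vRv
Complete open branch: countermodel on an S4-frame, so not valid in S4, nor in K, T (the same frame is also a K-frame and a T-frame).
S5-tableau for the negation ~(<>[](~p -> q) -> (~p -> q)):
1. ~(<>[](~p -> q) -> (~p -> q)), u
2. <>[](~p -> q), u   [~->-rule on 1]
3. ~(~p -> q), u   [~->-rule on 1]
4. ~p, u   [~->-rule on 3]
5. ~q, u   [~->-rule on 3]
6. [](~p -> q), v   [<>-rule on 2: fresh world v, uRv]
7. ~p -> q, u   [[]-rule on 6 via vRu]
8. ~p -> q, v   [[]-rule on 6 via vRv]
9. q, u   [->-rule on 7 (branches; this branch)]
Accessibility: uRu, uRv, vRu, vRv
Branch closes: q and ~q both at u.
Every branch closes (one shown): valid in S5.

S5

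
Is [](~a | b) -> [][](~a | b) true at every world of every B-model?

Invalid (countermodel exists)

Tableau for the negation ~([](~a | b) -> [][](~a | b)):
1. ~([](~a | b) -> [][](~a | b)), u
2. [](~a | b), u
3. ~[][](~a | b), u
4. ~a | b, u
5. b, u
6. ~[](~a | b), v
7. ~a | b, v
8. b, v
9. ~(~a | b), w
10. a, w
11. ~b, w
Accessibility: uRu, uRv, vRu, vRv, vRw, wRv, wRw
The negation has an open branch (countermodel exists).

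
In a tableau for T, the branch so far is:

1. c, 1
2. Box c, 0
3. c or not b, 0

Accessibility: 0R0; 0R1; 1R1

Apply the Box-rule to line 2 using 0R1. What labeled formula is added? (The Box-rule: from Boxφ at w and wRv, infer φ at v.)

c, 1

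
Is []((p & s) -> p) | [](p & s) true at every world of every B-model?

Valid in B

Tableau for the negation ~([]((p & s) -> p) | [](p & s)):
1. ~([]((p & s) -> p) | [](p & s)), u
2. ~[]((p & s) -> p), u
3. ~[](p & s), u
4. ~((p & s) -> p), v
5. p & s, v
6. ~p, v
7. p, v
8. s, v
Accessibility: uRu, uRv, vRu, vRv
Branch closes: p and ~p both at v.
Every branch of the negation's tableau closes; the branch above is one of them.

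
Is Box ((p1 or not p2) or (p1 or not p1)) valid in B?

Yes, valid

Tableau for the negation not Box ((p1 or not p2) or (p1 or not p1)):
1. not Box ((p1 or not p2) or (p1 or not p1)), 0
2. not ((p1 or not p2) or (p1 or not p1)), 1   [neg-Box-rule on 1: fresh world 1, 0R1]
3. not (p1 or not p2), 1   [neg-or-rule on 2]
4. not (p1 or not p1), 1   [neg-or-rule on 2]
5. not p1, 1   [neg-or-rule on 3]
6. p2, 1   [neg-or-rule on 3]
7. p1, 1   [neg-or-rule on 4]
Accessibility: 0R0, 0R1, 1R0, 1R1
Branch closes: p1 and not p1 both at 1.
Every branch of the negation's tableau closes; the branch above is one of them.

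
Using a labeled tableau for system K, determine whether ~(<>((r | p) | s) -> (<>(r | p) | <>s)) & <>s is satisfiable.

1. ~(<>((r | p) | s) -> (<>(r | p) | <>s)) & <>s, u
2. ~(<>((r | p) | s) -> (<>(r | p) | <>s)), u   [&-rule on 1]
3. <>s, u   [&-rule on 1]
4. <>((r | p) | s), u   [~->-rule on 2]
5. ~(<>(r | p) | <>s), u   [~->-rule on 2]
6. ~<>(r | p), u   [~|-rule on 5]
7. ~<>s, u   [~|-rule on 5]
8. s, v   [<>-rule on 3: fresh world v, uRv]
9. ~(r | p), v   [~<>-rule on 6 via uRv]
10. ~r, v   [~|-rule on 9]
11. ~p, v   [~|-rule on 9]
12. ~s, v   [~<>-rule on 7 via uRv]
Accessibility: uRv
Branch closes: s and ~s both at v.
(One branch shown.) All branches close.

Unsatisfiable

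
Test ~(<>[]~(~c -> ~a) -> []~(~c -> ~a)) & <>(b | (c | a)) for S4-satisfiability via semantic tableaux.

1. ~(<>[]~(~c -> ~a) -> []~(~c -> ~a)) & <>(b | (c | a)), 0
2. ~(<>[]~(~c -> ~a) -> []~(~c -> ~a)), 0
3. <>(b | (c | a)), 0
4. <>[]~(~c -> ~a), 0
5. ~[]~(~c -> ~a), 0
6. b | (c | a), 1
7. c | a, 1
8. a, 1
9. []~(~c -> ~a), 2
10. ~(~c -> ~a), 2
11. ~c, 2
12. a, 2
13. ~c -> ~a, 3
14. ~a, 3
Accessibility: 0R0, 0R1, 0R2, 0R3, 1R1, 2R2, 3R3

Yes, satisfiable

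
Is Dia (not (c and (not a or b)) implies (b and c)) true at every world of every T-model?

Not valid

Tableau for the negation not Dia (not (c and (not a or b)) implies (b and c)):
1. not Dia (not (c and (not a or b)) implies (b and c)), 0
2. not (not (c and (not a or b)) implies (b and c)), 0   [neg-Dia-rule on 1 via 0R0]
3. not (c and (not a or b)), 0   [neg-implies-rule on 2]
4. not (b and c), 0   [neg-implies-rule on 2]
5. not (not a or b), 0   [neg-and-rule on 3 (branches; this branch)]
6. a, 0   [neg-or-rule on 5]
7. not b, 0   [neg-or-rule on 5]
8. not c, 0   [neg-and-rule on 4 (branches; this branch)]
Accessibility: 0R0
The negation has an open branch (countermodel exists).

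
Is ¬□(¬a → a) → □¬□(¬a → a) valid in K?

Tableau for the negation ¬(¬□(¬a → a) → □¬□(¬a → a)):
1. ¬(¬□(¬a → a) → □¬□(¬a → a)), u
2. ¬□(¬a → a), u
3. ¬□¬□(¬a → a), u
4. ¬(¬a → a), v
5. ¬a, v
6. □(¬a → a), w
Accessibility: uRv, uRw
The negation has an open branch (countermodel exists).

No, not valid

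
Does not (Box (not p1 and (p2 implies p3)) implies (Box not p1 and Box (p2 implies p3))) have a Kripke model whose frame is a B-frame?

1. not (Box (not p1 and (p2 implies p3)) implies (Box not p1 and Box (p2 implies p3))), w0
2. Box (not p1 and (p2 implies p3)), w0   [neg-implies-rule on 1]
3. not (Box not p1 and Box (p2 implies p3)), w0   [neg-implies-rule on 1]
4. not p1 and (p2 implies p3), w0   [Box-rule on 2 via w0Rw0]
5. not p1, w0   [and-rule on 4]
6. p2 implies p3, w0   [and-rule on 4]
7. not Box (p2 implies p3), w0   [neg-and-rule on 3 (branches; this branch)]
8. p3, w0   [implies-rule on 6 (branches; this branch)]
9. not (p2 implies p3), w1   [neg-Box-rule on 7: fresh world w1, w0Rw1]
10. p2, w1   [neg-implies-rule on 9]
11. not p3, w1   [neg-implies-rule on 9]
12. not p1 and (p2 implies p3), w1   [Box-rule on 2 via w0Rw1]
13. not p1, w1   [and-rule on 12]
14. p2 implies p3, w1   [and-rule on 12]
15. p3, w1   [implies-rule on 14 (branches; this branch)]
Accessibility: w0Rw0, w0Rw1, w1Rw0, w1Rw1
Branch closes: p3 and not p3 both at w1.
All branches of the tableau close; one closing branch shown above.

Unsatisfiable (every branch closes)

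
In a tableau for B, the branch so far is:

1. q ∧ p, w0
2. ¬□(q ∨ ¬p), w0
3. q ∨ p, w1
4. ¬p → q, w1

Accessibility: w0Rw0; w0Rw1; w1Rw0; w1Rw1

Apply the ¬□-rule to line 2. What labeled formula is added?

a fresh world w2 with w0Rw2, and ¬(q ∨ ¬p) at w2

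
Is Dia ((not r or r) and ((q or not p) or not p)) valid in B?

No, not valid

Tableau for the negation not Dia ((not r or r) and ((q or not p) or not p)):
1. not Dia ((not r or r) and ((q or not p) or not p)), 0
2. not ((not r or r) and ((q or not p) or not p)), 0   [neg-Dia-rule on 1 via 0R0]
3. not ((q or not p) or not p), 0   [neg-and-rule on 2 (branches; this branch)]
4. not (q or not p), 0   [neg-or-rule on 3]
5. p, 0   [neg-or-rule on 3]
6. not q, 0   [neg-or-rule on 4]
Accessibility: 0R0
The negation has an open branch (countermodel exists).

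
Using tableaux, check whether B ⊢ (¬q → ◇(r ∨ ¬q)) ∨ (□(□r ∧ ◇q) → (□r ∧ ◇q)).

Tableau for the negation ¬((¬q → ◇(r ∨ ¬q)) ∨ (□(□r ∧ ◇q) → (□r ∧ ◇q))):
1. ¬((¬q → ◇(r ∨ ¬q)) ∨ (□(□r ∧ ◇q) → (□r ∧ ◇q))), w0
2. ¬(¬q → ◇(r ∨ ¬q)), w0
3. ¬(□(□r ∧ ◇q) → (□r ∧ ◇q)), w0
4. ¬q, w0
5. ¬◇(r ∨ ¬q), w0
6. □(□r ∧ ◇q), w0
7. ¬(□r ∧ ◇q), w0
8. ¬(r ∨ ¬q), w0
9. ¬r, w0
10. q, w0
Accessibility: w0Rw0
Branch closes: q and ¬q both at w0.
Every branch of the negation's tableau closes; the branch above is one of them.

Valid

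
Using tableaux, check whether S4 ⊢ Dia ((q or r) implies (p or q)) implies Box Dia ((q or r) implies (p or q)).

Invalid (countermodel exists)

Tableau for the negation not (Dia ((q or r) implies (p or q)) implies Box Dia ((q or r) implies (p or q))):
1. not (Dia ((q or r) implies (p or q)) implies Box Dia ((q or r) implies (p or q))), 0
2. Dia ((q or r) implies (p or q)), 0
3. not Box Dia ((q or r) implies (p or q)), 0
4. (q or r) implies (p or q), 1
5. p or q, 1
6. q, 1
7. not Dia ((q or r) implies (p or q)), 2
8. not ((q or r) implies (p or q)), 2
9. q or r, 2
10. not (p or q), 2
11. not p, 2
12. not q, 2
13. r, 2
Accessibility: 0R0, 0R1, 0R2, 1R1, 2R2
The negation has an open branch (countermodel exists).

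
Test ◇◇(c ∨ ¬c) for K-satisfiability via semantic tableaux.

1. ◇◇(c ∨ ¬c), w0
2. ◇(c ∨ ¬c), w1
3. c ∨ ¬c, w2
4. ¬c, w2
Accessibility: w0Rw1, w1Rw2

Yes, satisfiable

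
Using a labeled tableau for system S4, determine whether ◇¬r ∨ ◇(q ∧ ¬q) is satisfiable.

Satisfiable

1. ◇¬r ∨ ◇(q ∧ ¬q), 0
2. ◇¬r, 0
3. ¬r, 1
Accessibility: 0R0, 0R1, 1R1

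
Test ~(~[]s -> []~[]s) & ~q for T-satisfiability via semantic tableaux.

1. ~(~[]s -> []~[]s) & ~q, u
2. ~(~[]s -> []~[]s), u
3. ~q, u
4. ~[]s, u
5. ~[]~[]s, u
6. ~s, v
7. []s, w
8. s, w
Accessibility: uRu, uRv, uRw, vRv, wRw

Satisfiable (open branch found)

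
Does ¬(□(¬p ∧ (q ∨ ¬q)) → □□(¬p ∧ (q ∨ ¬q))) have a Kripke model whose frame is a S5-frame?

1. ¬(□(¬p ∧ (q ∨ ¬q)) → □□(¬p ∧ (q ∨ ¬q))), w0
2. □(¬p ∧ (q ∨ ¬q)), w0
3. ¬□□(¬p ∧ (q ∨ ¬q)), w0
4. ¬p ∧ (q ∨ ¬q), w0
5. ¬p, w0
6. q ∨ ¬q, w0
7. ¬q, w0
8. ¬□(¬p ∧ (q ∨ ¬q)), w1
9. ¬p ∧ (q ∨ ¬q), w1
10. ¬p, w1
11. q ∨ ¬q, w1
12. ¬q, w1
13. ¬(¬p ∧ (q ∨ ¬q)), w2
14. ¬p ∧ (q ∨ ¬q), w2
15. ¬p, w2
16. q ∨ ¬q, w2
17. ¬(q ∨ ¬q), w2
18. ¬q, w2
19. q, w2
Accessibility: w0Rw0, w0Rw1, w0Rw2, w1Rw0, w1Rw1, w1Rw2, w2Rw0, w2Rw1, w2Rw2
Branch closes: q and ¬q both at w2.
(One branch shown.) All branches close.

Unsatisfiable (every branch closes)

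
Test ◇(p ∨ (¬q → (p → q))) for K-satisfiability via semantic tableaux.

1. ◇(p ∨ (¬q → (p → q))), w0
2. p ∨ (¬q → (p → q)), w1
3. ¬q → (p → q), w1
4. p → q, w1
5. q, w1
Accessibility: w0Rw1

Yes, satisfiable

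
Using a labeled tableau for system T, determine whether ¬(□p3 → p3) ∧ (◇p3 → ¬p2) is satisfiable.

1. ¬(□p3 → p3) ∧ (◇p3 → ¬p2), w0
2. ¬(□p3 → p3), w0
3. ◇p3 → ¬p2, w0
4. □p3, w0
5. ¬p3, w0
6. p3, w0
Accessibility: w0Rw0
Branch closes: p3 and ¬p3 both at w0.
Every branch closes; the branch above is one of them.

No, unsatisfiable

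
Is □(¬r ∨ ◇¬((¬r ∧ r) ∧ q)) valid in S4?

Tableau for the negation ¬□(¬r ∨ ◇¬((¬r ∧ r) ∧ q)):
1. ¬□(¬r ∨ ◇¬((¬r ∧ r) ∧ q)), w0
2. ¬(¬r ∨ ◇¬((¬r ∧ r) ∧ q)), w1
3. r, w1
4. ¬◇¬((¬r ∧ r) ∧ q), w1
5. (¬r ∧ r) ∧ q, w1
6. ¬r ∧ r, w1
7. q, w1
8. ¬r, w1
Accessibility: w0Rw0, w0Rw1, w1Rw1
Branch closes: r and ¬r both at w1.
All branches of the negation close; one closing branch shown above.

Valid in S4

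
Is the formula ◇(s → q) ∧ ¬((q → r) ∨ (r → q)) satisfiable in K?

1. ◇(s → q) ∧ ¬((q → r) ∨ (r → q)), w0
2. ◇(s → q), w0
3. ¬((q → r) ∨ (r → q)), w0
4. ¬(q → r), w0
5. ¬(r → q), w0
6. q, w0
7. ¬r, w0
8. r, w0
9. ¬q, w0
Branch closes: r and ¬r both at w0.
All branches of the tableau close; one closing branch shown above.

Unsatisfiable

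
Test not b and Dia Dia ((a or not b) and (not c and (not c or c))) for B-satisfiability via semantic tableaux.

Satisfiable (open branch found)

1. not b and Dia Dia ((a or not b) and (not c and (not c or c))), u
2. not b, u   [and-rule on 1]
3. Dia Dia ((a or not b) and (not c and (not c or c))), u   [and-rule on 1]
4. Dia ((a or not b) and (not c and (not c or c))), v   [Dia-rule on 3: fresh world v, uRv]
5. (a or not b) and (not c and (not c or c)), w   [Dia-rule on 4: fresh world w, vRw]
6. a or not b, w   [and-rule on 5]
7. not c and (not c or c), w   [and-rule on 5]
8. not c, w   [and-rule on 7]
9. not c or c, w   [and-rule on 7]
10. not b, w   [or-rule on 6 (branches; this branch)]
Accessibility: uRu, uRv, vRu, vRv, vRw, wRv, wRw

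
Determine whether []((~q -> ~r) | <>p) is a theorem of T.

Tableau for the negation ~[]((~q -> ~r) | <>p):
1. ~[]((~q -> ~r) | <>p), 0
2. ~((~q -> ~r) | <>p), 1   [~[]-rule on 1: fresh world 1, 0R1]
3. ~(~q -> ~r), 1   [~|-rule on 2]
4. ~<>p, 1   [~|-rule on 2]
5. ~q, 1   [~->-rule on 3]
6. r, 1   [~->-rule on 3]
7. ~p, 1   [~<>-rule on 4 via 1R1]
Accessibility: 0R0, 0R1, 1R1
The negation has an open branch (countermodel exists).

Invalid (countermodel exists)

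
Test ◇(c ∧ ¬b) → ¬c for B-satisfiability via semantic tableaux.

1. ◇(c ∧ ¬b) → ¬c, u
2. ¬c, u
Accessibility: uRu

Satisfiable (open branch found)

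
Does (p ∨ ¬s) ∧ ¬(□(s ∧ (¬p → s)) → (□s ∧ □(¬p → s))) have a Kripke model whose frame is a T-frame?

No, unsatisfiable

1. (p ∨ ¬s) ∧ ¬(□(s ∧ (¬p → s)) → (□s ∧ □(¬p → s))), u
2. p ∨ ¬s, u
3. ¬(□(s ∧ (¬p → s)) → (□s ∧ □(¬p → s))), u
4. □(s ∧ (¬p → s)), u
5. ¬(□s ∧ □(¬p → s)), u
6. s ∧ (¬p → s), u
7. s, u
8. ¬p → s, u
9. p, u
10. ¬□(¬p → s), u
11. ¬(¬p → s), v
12. ¬p, v
13. ¬s, v
14. s ∧ (¬p → s), v
15. s, v
16. ¬p → s, v
Accessibility: uRu, uRv, vRv
Branch closes: s and ¬s both at v.
Every branch closes; the branch above is one of them.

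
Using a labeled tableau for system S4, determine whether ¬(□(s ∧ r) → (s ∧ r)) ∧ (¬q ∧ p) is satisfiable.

1. ¬(□(s ∧ r) → (s ∧ r)) ∧ (¬q ∧ p), u
2. ¬(□(s ∧ r) → (s ∧ r)), u
3. ¬q ∧ p, u
4. □(s ∧ r), u
5. ¬(s ∧ r), u
6. ¬q, u
7. p, u
8. s ∧ r, u
9. s, u
10. r, u
11. ¬r, u
Accessibility: uRu
Branch closes: r and ¬r both at u.
Every branch closes; the branch above is one of them.

No, unsatisfiable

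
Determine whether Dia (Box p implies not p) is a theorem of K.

Tableau for the negation not Dia (Box p implies not p):
1. not Dia (Box p implies not p), u
The negation has an open branch (countermodel exists).

No, not valid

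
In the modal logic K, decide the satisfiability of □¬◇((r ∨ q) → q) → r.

1. □¬◇((r ∨ q) → q) → r, 0
2. r, 0   [→-rule on 1 (branches; this branch)]

Satisfiable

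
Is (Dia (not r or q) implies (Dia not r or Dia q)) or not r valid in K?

Valid in K

Tableau for the negation not ((Dia (not r or q) implies (Dia not r or Dia q)) or not r):
1. not ((Dia (not r or q) implies (Dia not r or Dia q)) or not r), w0
2. not (Dia (not r or q) implies (Dia not r or Dia q)), w0
3. r, w0
4. Dia (not r or q), w0
5. not (Dia not r or Dia q), w0
6. not Dia not r, w0
7. not Dia q, w0
8. not r or q, w1
9. r, w1
10. not q, w1
11. q, w1
Accessibility: w0Rw1
Branch closes: q and not q both at w1.
Every branch of the negation's tableau closes; the branch above is one of them.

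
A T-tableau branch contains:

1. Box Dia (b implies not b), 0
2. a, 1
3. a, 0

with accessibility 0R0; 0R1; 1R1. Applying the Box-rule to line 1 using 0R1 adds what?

Dia (b implies not b), 1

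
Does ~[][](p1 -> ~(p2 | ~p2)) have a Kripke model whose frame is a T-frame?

Yes, satisfiable

1. ~[][](p1 -> ~(p2 | ~p2)), w0
2. ~[](p1 -> ~(p2 | ~p2)), w1
3. ~(p1 -> ~(p2 | ~p2)), w2
4. p1, w2
5. p2 | ~p2, w2
6. ~p2, w2
Accessibility: w0Rw0, w0Rw1, w1Rw1, w1Rw2, w2Rw2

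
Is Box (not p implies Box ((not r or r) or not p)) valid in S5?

Valid

Tableau for the negation not Box (not p implies Box ((not r or r) or not p)):
1. not Box (not p implies Box ((not r or r) or not p)), w0
2. not (not p implies Box ((not r or r) or not p)), w1   [neg-Box-rule on 1: fresh world w1, w0Rw1]
3. not p, w1   [neg-implies-rule on 2]
4. not Box ((not r or r) or not p), w1   [neg-implies-rule on 2]
5. not ((not r or r) or not p), w2   [neg-Box-rule on 4: fresh world w2, w1Rw2]
6. not (not r or r), w2   [neg-or-rule on 5]
7. p, w2   [neg-or-rule on 5]
8. r, w2   [neg-or-rule on 6]
9. not r, w2   [neg-or-rule on 6]
Accessibility: w0Rw0, w0Rw1, w0Rw2, w1Rw0, w1Rw1, w1Rw2, w2Rw0, w2Rw1, w2Rw2
Branch closes: r and not r both at w2.
Every branch of the negation's tableau closes; the branch above is one of them.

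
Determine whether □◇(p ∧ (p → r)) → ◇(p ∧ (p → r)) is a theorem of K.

Tableau for the negation ¬(□◇(p ∧ (p → r)) → ◇(p ∧ (p → r))):
1. ¬(□◇(p ∧ (p → r)) → ◇(p ∧ (p → r))), w0
2. □◇(p ∧ (p → r)), w0   [¬→-rule on 1]
3. ¬◇(p ∧ (p → r)), w0   [¬→-rule on 1]
The negation has an open branch (countermodel exists).

Invalid (countermodel exists)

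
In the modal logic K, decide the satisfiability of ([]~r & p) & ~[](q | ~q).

Unsatisfiable (every branch closes)

1. ([]~r & p) & ~[](q | ~q), w0
2. []~r & p, w0
3. ~[](q | ~q), w0
4. []~r, w0
5. p, w0
6. ~(q | ~q), w1
7. ~q, w1
8. q, w1
Accessibility: w0Rw1
Branch closes: q and ~q both at w1.
All branches of the tableau close; one closing branch shown above.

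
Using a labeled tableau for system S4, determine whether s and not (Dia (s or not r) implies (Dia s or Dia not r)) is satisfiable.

No, unsatisfiable

1. s and not (Dia (s or not r) implies (Dia s or Dia not r)), w0
2. s, w0
3. not (Dia (s or not r) implies (Dia s or Dia not r)), w0
4. Dia (s or not r), w0
5. not (Dia s or Dia not r), w0
6. not Dia s, w0
7. not Dia not r, w0
8. not s, w0
Accessibility: w0Rw0
Branch closes: s and not s both at w0.
All branches of the tableau close; one closing branch shown above.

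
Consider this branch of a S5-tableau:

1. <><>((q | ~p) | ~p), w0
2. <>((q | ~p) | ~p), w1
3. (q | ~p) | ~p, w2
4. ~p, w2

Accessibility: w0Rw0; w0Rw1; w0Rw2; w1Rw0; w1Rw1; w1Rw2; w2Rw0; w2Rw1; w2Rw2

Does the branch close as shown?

No, open

No world carries both an atom and its negation.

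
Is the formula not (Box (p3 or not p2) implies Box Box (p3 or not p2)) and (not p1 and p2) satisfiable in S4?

No, unsatisfiable

1. not (Box (p3 or not p2) implies Box Box (p3 or not p2)) and (not p1 and p2), 0
2. not (Box (p3 or not p2) implies Box Box (p3 or not p2)), 0   [and-rule on 1]
3. not p1 and p2, 0   [and-rule on 1]
4. Box (p3 or not p2), 0   [neg-implies-rule on 2]
5. not Box Box (p3 or not p2), 0   [neg-implies-rule on 2]
6. not p1, 0   [and-rule on 3]
7. p2, 0   [and-rule on 3]
8. p3 or not p2, 0   [Box-rule on 4 via 0R0]
9. p3, 0   [or-rule on 8 (branches; this branch)]
10. not Box (p3 or not p2), 1   [neg-Box-rule on 5: fresh world 1, 0R1]
11. p3 or not p2, 1   [Box-rule on 4 via 0R1]
12. not p2, 1   [or-rule on 11 (branches; this branch)]
13. not (p3 or not p2), 2   [neg-Box-rule on 10: fresh world 2, 1R2]
14. not p3, 2   [neg-or-rule on 13]
15. p2, 2   [neg-or-rule on 13]
16. p3 or not p2, 2   [Box-rule on 4 via 0R2]
17. not p2, 2   [or-rule on 16 (branches; this branch)]
Accessibility: 0R0, 0R1, 0R2, 1R1, 1R2, 2R2
Branch closes: p2 and not p2 both at 2.
All branches of the tableau close; one closing branch shown above.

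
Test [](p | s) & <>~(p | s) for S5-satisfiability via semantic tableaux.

Unsatisfiable (every branch closes)

1. [](p | s) & <>~(p | s), u
2. [](p | s), u
3. <>~(p | s), u
4. p | s, u
5. s, u
6. ~(p | s), v
7. ~p, v
8. ~s, v
9. p | s, v
10. s, v
Accessibility: uRu, uRv, vRu, vRv
Branch closes: s and ~s both at v.
All branches of the tableau close; one closing branch shown above.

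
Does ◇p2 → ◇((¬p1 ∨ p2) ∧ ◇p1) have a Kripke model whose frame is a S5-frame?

Satisfiable

1. ◇p2 → ◇((¬p1 ∨ p2) ∧ ◇p1), w0
2. ◇((¬p1 ∨ p2) ∧ ◇p1), w0
3. (¬p1 ∨ p2) ∧ ◇p1, w1
4. ¬p1 ∨ p2, w1
5. ◇p1, w1
6. p2, w1
7. p1, w2
Accessibility: w0Rw0, w0Rw1, w0Rw2, w1Rw0, w1Rw1, w1Rw2, w2Rw0, w2Rw1, w2Rw2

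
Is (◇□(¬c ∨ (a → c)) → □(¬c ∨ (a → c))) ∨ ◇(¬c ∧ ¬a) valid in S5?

Tableau for the negation ¬((◇□(¬c ∨ (a → c)) → □(¬c ∨ (a → c))) ∨ ◇(¬c ∧ ¬a)):
1. ¬((◇□(¬c ∨ (a → c)) → □(¬c ∨ (a → c))) ∨ ◇(¬c ∧ ¬a)), w0
2. ¬(◇□(¬c ∨ (a → c)) → □(¬c ∨ (a → c))), w0
3. ¬◇(¬c ∧ ¬a), w0
4. ◇□(¬c ∨ (a → c)), w0
5. ¬□(¬c ∨ (a → c)), w0
6. ¬(¬c ∧ ¬a), w0
7. a, w0
8. □(¬c ∨ (a → c)), w1
9. ¬(¬c ∧ ¬a), w1
10. ¬c ∨ (a → c), w0
11. ¬c ∨ (a → c), w1
12. a, w1
13. a → c, w0
14. a → c, w1
15. c, w0
16. c, w1
17. ¬(¬c ∨ (a → c)), w2
18. c, w2
19. ¬(a → c), w2
20. a, w2
21. ¬c, w2
Accessibility: w0Rw0, w0Rw1, w0Rw2, w1Rw0, w1Rw1, w1Rw2, w2Rw0, w2Rw1, w2Rw2
Branch closes: c and ¬c both at w2.
All branches of the negation close; one closing branch shown above.

Valid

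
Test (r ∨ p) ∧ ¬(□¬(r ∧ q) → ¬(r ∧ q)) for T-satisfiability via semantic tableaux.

1. (r ∨ p) ∧ ¬(□¬(r ∧ q) → ¬(r ∧ q)), w0
2. r ∨ p, w0   [∧-rule on 1]
3. ¬(□¬(r ∧ q) → ¬(r ∧ q)), w0   [∧-rule on 1]
4. □¬(r ∧ q), w0   [¬→-rule on 3]
5. r ∧ q, w0   [¬→-rule on 3]
6. r, w0   [∧-rule on 5]
7. q, w0   [∧-rule on 5]
8. ¬(r ∧ q), w0   [□-rule on 4 via w0Rw0]
9. p, w0   [∨-rule on 2 (branches; this branch)]
10. ¬q, w0   [¬∧-rule on 8 (branches; this branch)]
Accessibility: w0Rw0
Branch closes: q and ¬q both at w0.
All branches of the tableau close; one closing branch shown above.

Unsatisfiable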